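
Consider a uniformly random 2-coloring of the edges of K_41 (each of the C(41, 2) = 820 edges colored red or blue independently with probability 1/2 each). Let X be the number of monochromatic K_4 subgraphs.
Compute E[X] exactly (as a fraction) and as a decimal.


Let X = Σ_S X_S over the C(41, 4) = 101270 subsets S of size 4, where X_S = 1 if the K_4 on S is monochromatic.
For a fixed S, the K_4 on S has C(4, 2) = 6 edges. P[all 6 edges red] = (1/2)^6, and likewise for blue, so P[monochromatic] = 2·(1/2)^6 = 2^{1 − 6} = 1/32.
Summing: E[X] = C(41, 4) · 2^{1 − 6} = 101270 · 1/32 = 50635/16.
Numerically: E[X] ≈ 3164.6875.

E[X] = C(41,4)·2^(1−C(4,2)) = 50635/16 ≈ 3164.6875.


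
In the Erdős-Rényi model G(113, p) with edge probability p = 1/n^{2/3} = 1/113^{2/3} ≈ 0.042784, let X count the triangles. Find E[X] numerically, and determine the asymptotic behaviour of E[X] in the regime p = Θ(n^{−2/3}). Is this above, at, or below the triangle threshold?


Number of potential triangles: C(113, 3) = 234136.
Each occurs with probability p³ ≈ (0.042784)³ ≈ 7.8314668e-05.
By linearity: E[X] = C(113, 3)·p³ ≈ 234136 · 7.8314668e-05 ≈ 18.33628.
Since α = 2/3 < 1, p = c/n^{2/3} ≫ 1/n is above the triangle threshold p ~ 1/n. Asymptotically E[X] ~ (c³/6)·n^{3(1−α)} = (1³/6)·n^{1} → ∞; triangles are abundant w.h.p.

E[X] ≈ 18.33628; in regime p = Θ(1/n^{2/3}) E[X] diverges (above the triangle threshold p ~ 1/n).


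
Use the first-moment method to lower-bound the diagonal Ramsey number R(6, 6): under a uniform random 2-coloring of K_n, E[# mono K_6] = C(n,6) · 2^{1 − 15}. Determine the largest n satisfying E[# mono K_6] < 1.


We need C(n, 6) · 2^{1 − 15} < 1, i.e. C(n, 6) < 2^{15 − 1} = 16384.
Check values of n near the boundary:
  n = 11: C(11, 6) = 462; 462 < 16384? YES
  n = 12: C(12, 6) = 924; 924 < 16384? YES
  n = 13: C(13, 6) = 1716; 1716 < 16384? YES
  n = 14: C(14, 6) = 3003; 3003 < 16384? YES
  n = 15: C(15, 6) = 5005; 5005 < 16384? YES
  n = 16: C(16, 6) = 8008; 8008 < 16384? YES
  n = 17: C(17, 6) = 12376; 12376 < 16384? YES
  n = 18: C(18, 6) = 18564; 18564 < 16384? NO
The largest n with C(n, 6) < 16384 is n = 17 (where E[X] = 1547/2048 ≈ 0.75537). Hence R(6, 6) > 17, i.e. R(6, 6) ≥ 18.

Largest n = 17; hence R(6, 6) > 17.


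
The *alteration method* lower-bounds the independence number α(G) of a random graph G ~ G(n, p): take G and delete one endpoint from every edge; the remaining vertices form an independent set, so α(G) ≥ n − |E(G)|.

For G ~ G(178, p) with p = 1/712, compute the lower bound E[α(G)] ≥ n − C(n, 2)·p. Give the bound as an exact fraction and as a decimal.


E[|E(G)|] = C(178, 2)·p = 15753 · (1/712) = 177/8.
E[α(G)] ≥ n − E[|E(G)|] = 178 − 177/8 = 1247/8.
Numerically: ≈ 155.87500.
(This is only a lower bound; the true E[α(G)] may be larger.)

E[α(G)] ≥ 1247/8 ≈ 155.87500.


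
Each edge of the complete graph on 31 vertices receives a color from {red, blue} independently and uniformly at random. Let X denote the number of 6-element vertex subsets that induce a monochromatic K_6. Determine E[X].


Let X = Σ_S X_S over the C(31, 6) = 736281 subsets S of size 6, where X_S = 1 if the K_6 on S is monochromatic.
For a fixed S, the K_6 on S has C(6, 2) = 15 edges. P[all 15 edges red] = (1/2)^15, and likewise for blue, so P[monochromatic] = 2·(1/2)^15 = 2^{1 − 15} = 1/16384.
Summing: E[X] = C(31, 6) · 2^{1 − 15} = 736281 · 1/16384 = 736281/16384.
Numerically: E[X] ≈ 44.939.

E[X] = C(31,6)·2^(1−C(6,2)) = 736281/16384 ≈ 44.939.


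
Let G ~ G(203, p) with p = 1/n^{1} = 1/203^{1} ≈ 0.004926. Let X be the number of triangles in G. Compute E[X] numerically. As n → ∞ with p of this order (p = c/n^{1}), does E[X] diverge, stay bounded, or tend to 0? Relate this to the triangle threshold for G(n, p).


Number of potential triangles: C(203, 3) = 1373701.
Each occurs with probability p³ ≈ (0.004926)³ ≈ 1.195396e-07.
By linearity: E[X] = C(203, 3)·p³ ≈ 1373701 · 1.195396e-07 ≈ 0.1642.
Here α = 1, so p = 1/n is exactly at the triangle threshold p ~ 1/n. Asymptotically E[X] → c³/6 = 1³/6 = 1/6 ≈ 0.1667, a bounded constant. In this regime the triangle count is asymptotically Poisson(c³/6).

E[X] ≈ 0.1642; in regime p = Θ(1/n^{1}) E[X] stays bounded (at the triangle threshold p ~ 1/n).


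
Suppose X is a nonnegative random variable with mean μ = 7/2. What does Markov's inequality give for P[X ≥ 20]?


μ = E[X] = 7/2, a = 20.
Markov: P[X ≥ 20] ≤ μ/a = (7/2)/20 = 7/40.
Numerically: ≈ 0.175.
(Since a = 20 > μ = 3.500, the bound 7/40 is < 1 and informative.)

P[X ≥ 20] ≤ 7/40 ≈ 0.175.


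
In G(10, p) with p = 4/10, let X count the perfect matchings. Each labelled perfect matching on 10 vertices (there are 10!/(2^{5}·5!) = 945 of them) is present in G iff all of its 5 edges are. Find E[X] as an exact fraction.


K_10 has 10!/(2^{5}·5!) = 945 labelled perfect matchings.
For each such perfect matching H, let X_H = 1 if all 5 edges of H are present in G. Then P[X_H = 1] = p^{5} = (2/5)^{5} = 32/3125.
Summing the indicators: E[X] = Σ_H E[X_H] = 945 · p^{5} = 945 · 32/3125 = 6048/625.
Numerically: E[X] ≈ 9.6768.

E[X] = 945 · (2/5)^{5} = 6048/625 ≈ 9.6768.


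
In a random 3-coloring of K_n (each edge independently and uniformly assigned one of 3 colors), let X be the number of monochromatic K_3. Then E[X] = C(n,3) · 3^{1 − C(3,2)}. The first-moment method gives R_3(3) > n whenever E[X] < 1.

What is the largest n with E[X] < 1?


We need C(n, 3) · 3^{1 − 3} < 1, i.e. C(n, 3) < 3^{3 − 1} = 9.
Check values of n near the boundary:
  n = 3: C(3, 3) = 1; 1 < 9? YES
  n = 4: C(4, 3) = 4; 4 < 9? YES
  n = 5: C(5, 3) = 10; 10 < 9? NO
  n = 6: C(6, 3) = 20; 20 < 9? NO
  n = 7: C(7, 3) = 35; 35 < 9? NO
The largest n with C(n, 3) < 9 is n = 4 (where E[X] = 4/9 ≈ 0.444). Hence R_3(3) > 4, i.e. R_3(3) ≥ 5.

Largest n = 4; hence R_3(3) > 4.


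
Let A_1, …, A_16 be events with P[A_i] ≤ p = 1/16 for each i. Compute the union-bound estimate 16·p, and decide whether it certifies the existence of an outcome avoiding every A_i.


Union bound: P[∪_{i=1}^{16} A_i] ≤ Σ_i P[A_i] ≤ 16·p = 16·(1/16) = 1.
Numerically: 1 ≈ 1.00000.
Is 1 < 1? NO.
Since the bound 1 is ≥ 1, the union bound is uninformative here; it does NOT by itself certify existence.

16·p = 1 ≈ 1.00000; existence NOT certified by the union bound.


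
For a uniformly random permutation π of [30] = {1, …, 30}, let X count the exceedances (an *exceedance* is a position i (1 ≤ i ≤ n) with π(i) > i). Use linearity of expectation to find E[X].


Write X = Σ_{i=1}^{30} X_i, where X_i = 1_{π(i) > i}.
For each fixed i, π(i) is uniform over {1, …, 30} (marginal of a uniform permutation), so P[π(i) > i] = (n − i)/n. Summing: Σ_{i=1}^{30} (n − i)/n = (0 + 1 + … + 29)/30 = 30(30 − 1)/(2·30) = (30 − 1)/2.
Hence E[X] = Σ_{i=1}^{30} (30 − i)/30 = 29/2 ≈ 14.500.

E[X] = 29/2 = 14.500.


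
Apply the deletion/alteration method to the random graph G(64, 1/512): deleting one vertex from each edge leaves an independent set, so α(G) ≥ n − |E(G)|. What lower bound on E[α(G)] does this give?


E[|E(G)|] = C(64, 2)·p = 2016 · (1/512) = 63/16.
E[α(G)] ≥ n − E[|E(G)|] = 64 − 63/16 = 961/16.
Numerically: ≈ 60.062.
(This is only a lower bound; the true E[α(G)] may be larger.)

E[α(G)] ≥ 961/16 ≈ 60.062.


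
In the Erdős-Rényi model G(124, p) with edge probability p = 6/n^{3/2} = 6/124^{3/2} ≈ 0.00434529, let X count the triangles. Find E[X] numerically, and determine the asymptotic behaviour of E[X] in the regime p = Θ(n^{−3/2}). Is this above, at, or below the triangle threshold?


Number of potential triangles: C(124, 3) = 310124.
Each occurs with probability p³ ≈ (0.00434529)³ ≈ 8.20457648e-08.
By linearity: E[X] = C(124, 3)·p³ ≈ 310124 · 8.20457648e-08 ≈ 0.025444.
Since α = 3/2 > 1, p = c/n^{3/2} = o(1/n) is below the triangle threshold p ~ 1/n. Asymptotically E[X] ~ (c³/6)·n^{3(1−α)} = (6³/6)·n^{-1.5} → 0, so by Markov's inequality G has no triangles w.h.p.

E[X] ≈ 0.025444; in regime p = Θ(1/n^{3/2}) E[X] tends to 0 (below the triangle threshold p ~ 1/n).


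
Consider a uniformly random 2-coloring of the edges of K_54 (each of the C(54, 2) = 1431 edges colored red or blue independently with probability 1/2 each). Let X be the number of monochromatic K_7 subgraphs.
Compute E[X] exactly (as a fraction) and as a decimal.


Let X = Σ_S X_S over the C(54, 7) = 177100560 subsets S of size 7, where X_S = 1 if the K_7 on S is monochromatic.
For a fixed S, the K_7 on S has C(7, 2) = 21 edges. P[all 21 edges red] = (1/2)^21, and likewise for blue, so P[monochromatic] = 2·(1/2)^21 = 2^{1 − 21} = 1/1048576.
Summing: E[X] = C(54, 7) · 2^{1 − 21} = 177100560 · 1/1048576 = 11068785/65536.
Numerically: E[X] ≈ 168.89626.

E[X] = C(54,7)·2^(1−C(7,2)) = 11068785/65536 ≈ 168.89626.


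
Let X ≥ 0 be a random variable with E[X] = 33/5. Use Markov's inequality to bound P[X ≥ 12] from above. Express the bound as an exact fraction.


μ = E[X] = 33/5, a = 12.
Markov: P[X ≥ 12] ≤ μ/a = (33/5)/12 = 11/20.
Numerically: ≈ 0.5500.
(Since a = 12 > μ = 6.6000, the bound 11/20 is < 1 and informative.)

P[X ≥ 12] ≤ 11/20 ≈ 0.5500.


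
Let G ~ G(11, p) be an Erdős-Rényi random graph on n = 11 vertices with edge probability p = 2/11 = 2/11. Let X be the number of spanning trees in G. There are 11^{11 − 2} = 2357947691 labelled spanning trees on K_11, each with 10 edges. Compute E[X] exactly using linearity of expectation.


K_11 has 11^{11 − 2} = 2357947691 labelled spanning trees.
For each such spanning tree H, let X_H = 1 if all 10 edges of H are present in G. Then P[X_H = 1] = p^{10} = (2/11)^{10} = 1024/25937424601.
Summing the indicators: E[X] = Σ_H E[X_H] = 2357947691 · p^{10} = 2357947691 · 1024/25937424601 = 1024/11.
Numerically: E[X] ≈ 93.09.

E[X] = 2357947691 · (2/11)^{10} = 1024/11 ≈ 93.09.


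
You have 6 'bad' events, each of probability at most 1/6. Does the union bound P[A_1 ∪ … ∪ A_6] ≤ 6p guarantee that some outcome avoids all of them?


Union bound: P[∪_{i=1}^{6} A_i] ≤ Σ_i P[A_i] ≤ 6·p = 6·(1/6) = 1.
Numerically: 1 ≈ 1.000000.
Is 1 < 1? NO.
Since the bound 1 is ≥ 1, the union bound is uninformative here; it does NOT by itself certify existence.

6·p = 1 ≈ 1.000000; existence NOT certified by the union bound.


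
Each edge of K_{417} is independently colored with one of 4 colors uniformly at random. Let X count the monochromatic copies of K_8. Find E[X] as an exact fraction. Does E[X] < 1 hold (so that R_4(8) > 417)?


E[X] = C(417, 8) · 4^{1 − 28} = 21194845068522060 · 4^{−27} = 21194845068522060/18014398509481984.
As a reduced fraction: E[X] = 5298711267130515/4503599627370496 ≈ 1.17655.
Is E[X] < 1? NO.
Since E[X] ≥ 1, the first-moment bound is inconclusive at n = 417; it does NOT by itself certify R_4(8) > 417.

E[X] = 5298711267130515/4503599627370496 ≈ 1.17655; E[X] ≥ 1; first-moment method inconclusive here.


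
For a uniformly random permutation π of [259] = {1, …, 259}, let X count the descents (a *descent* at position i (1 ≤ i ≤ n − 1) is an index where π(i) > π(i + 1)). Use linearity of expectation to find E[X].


Write X = Σ X_I over i = 1, …, 258, with X_I the indicator of one descent.
There are 258 indicators.
For each fixed i, the pair (π(i), π(i+1)) is a uniformly random ordered pair of distinct values from {1, …, 259}; by symmetry P[π(i) > π(i+1)] = 1/2.
By linearity: E[X] = 258 · (1/2) = (259 − 1) · (1/2) = 129 ≈ 129.000.

E[X] = 129 = 129.000.


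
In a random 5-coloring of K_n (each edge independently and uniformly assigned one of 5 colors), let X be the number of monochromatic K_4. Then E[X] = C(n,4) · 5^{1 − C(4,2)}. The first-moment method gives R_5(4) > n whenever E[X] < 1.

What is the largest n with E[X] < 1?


We need C(n, 4) · 5^{1 − 6} < 1, i.e. C(n, 4) < 5^{6 − 1} = 3125.
Check values of n near the boundary:
  n = 12: C(12, 4) = 495; 495 < 3125? YES
  n = 13: C(13, 4) = 715; 715 < 3125? YES
  n = 14: C(14, 4) = 1001; 1001 < 3125? YES
  n = 15: C(15, 4) = 1365; 1365 < 3125? YES
  n = 16: C(16, 4) = 1820; 1820 < 3125? YES
  n = 17: C(17, 4) = 2380; 2380 < 3125? YES
  n = 18: C(18, 4) = 3060; 3060 < 3125? YES
  n = 19: C(19, 4) = 3876; 3876 < 3125? NO
The largest n with C(n, 4) < 3125 is n = 18 (where E[X] = 612/625 ≈ 0.979). Hence R_5(4) > 18, i.e. R_5(4) ≥ 19.

Largest n = 18; hence R_5(4) > 18.


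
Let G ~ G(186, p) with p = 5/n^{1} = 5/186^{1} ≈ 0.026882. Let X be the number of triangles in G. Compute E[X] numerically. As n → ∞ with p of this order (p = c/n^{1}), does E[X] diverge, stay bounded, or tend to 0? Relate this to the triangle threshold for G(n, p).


Number of potential triangles: C(186, 3) = 1055240.
Each occurs with probability p³ ≈ (0.026882)³ ≈ 1.9425454e-05.
By linearity: E[X] = C(186, 3)·p³ ≈ 1055240 · 1.9425454e-05 ≈ 20.49852.
Here α = 1, so p = 5/n is exactly at the triangle threshold p ~ 1/n. Asymptotically E[X] → c³/6 = 5³/6 = 125/6 ≈ 20.83333, a bounded constant. In this regime the triangle count is asymptotically Poisson(c³/6).

E[X] ≈ 20.49852; in regime p = Θ(1/n^{1}) E[X] stays bounded (at the triangle threshold p ~ 1/n).


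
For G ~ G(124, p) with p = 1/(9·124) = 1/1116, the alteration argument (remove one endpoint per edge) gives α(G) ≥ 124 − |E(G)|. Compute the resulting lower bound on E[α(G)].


E[|E(G)|] = C(124, 2)·p = 7626 · (1/1116) = 41/6.
E[α(G)] ≥ n − E[|E(G)|] = 124 − 41/6 = 703/6.
Numerically: ≈ 117.167.
(This is only a lower bound; the true E[α(G)] may be larger.)

E[α(G)] ≥ 703/6 ≈ 117.167.


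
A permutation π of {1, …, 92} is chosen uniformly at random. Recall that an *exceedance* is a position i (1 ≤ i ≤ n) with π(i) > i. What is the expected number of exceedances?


Write X = Σ_{i=1}^{92} X_i, where X_i = 1_{π(i) > i}.
For each fixed i, π(i) is uniform over {1, …, 92} (marginal of a uniform permutation), so P[π(i) > i] = (n − i)/n. Summing: Σ_{i=1}^{92} (n − i)/n = (0 + 1 + … + 91)/92 = 92(92 − 1)/(2·92) = (92 − 1)/2.
Hence E[X] = Σ_{i=1}^{92} (92 − i)/92 = 91/2 ≈ 45.50000.

E[X] = 91/2 = 45.50000.


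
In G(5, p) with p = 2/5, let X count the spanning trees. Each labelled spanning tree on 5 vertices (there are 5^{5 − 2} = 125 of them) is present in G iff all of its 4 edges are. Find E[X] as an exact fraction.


K_5 has 5^{5 − 2} = 125 labelled spanning trees.
For each such spanning tree H, let X_H = 1 if all 4 edges of H are present in G. Then P[X_H = 1] = p^{4} = (2/5)^{4} = 16/625.
By linearity: E[X] = Σ_H E[X_H] = 125 · p^{4} = 125 · 16/625 = 16/5.
Numerically: E[X] ≈ 3.2.

E[X] = 125 · (2/5)^{4} = 16/5 ≈ 3.2.


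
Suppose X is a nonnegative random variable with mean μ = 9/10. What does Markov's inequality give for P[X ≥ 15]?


μ = E[X] = 9/10, a = 15.
Markov: P[X ≥ 15] ≤ μ/a = (9/10)/15 = 3/50.
Numerically: ≈ 0.060000.
(Since a = 15 > μ = 0.900000, the bound 3/50 is < 1 and informative.)

P[X ≥ 15] ≤ 3/50 ≈ 0.060000.


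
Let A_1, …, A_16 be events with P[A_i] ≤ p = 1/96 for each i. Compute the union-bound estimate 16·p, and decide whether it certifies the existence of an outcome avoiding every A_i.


Union bound: P[∪_{i=1}^{16} A_i] ≤ Σ_i P[A_i] ≤ 16·p = 16·(1/96) = 1/6.
Numerically: 1/6 ≈ 0.1667.
Is 1/6 < 1? YES.
Since P[∪ A_i] ≤ 1/6 < 1, the complement has P[∩ A_i^c] ≥ 1 − 1/6 = 5/6 > 0, so some outcome avoids every A_i.

16·p = 1/6 ≈ 0.1667; existence CERTIFIED by the union bound.


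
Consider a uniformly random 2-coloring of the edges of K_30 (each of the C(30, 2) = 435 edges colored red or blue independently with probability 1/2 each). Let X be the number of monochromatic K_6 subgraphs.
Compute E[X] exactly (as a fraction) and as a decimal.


Let X = Σ_S X_S over the C(30, 6) = 593775 subsets S of size 6, where X_S = 1 if the K_6 on S is monochromatic.
For a fixed S, the K_6 on S has C(6, 2) = 15 edges. P[all 15 edges red] = (1/2)^15, and likewise for blue, so P[monochromatic] = 2·(1/2)^15 = 2^{1 − 15} = 1/16384.
Summing: E[X] = C(30, 6) · 2^{1 − 15} = 593775 · 1/16384 = 593775/16384.
Numerically: E[X] ≈ 36.241.

E[X] = C(30,6)·2^(1−C(6,2)) = 593775/16384 ≈ 36.241.


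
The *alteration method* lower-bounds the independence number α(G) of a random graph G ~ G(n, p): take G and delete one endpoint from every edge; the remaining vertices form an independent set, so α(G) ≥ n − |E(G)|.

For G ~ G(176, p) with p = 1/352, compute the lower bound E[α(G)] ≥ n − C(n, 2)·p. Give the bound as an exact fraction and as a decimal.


E[|E(G)|] = C(176, 2)·p = 15400 · (1/352) = 175/4.
E[α(G)] ≥ n − E[|E(G)|] = 176 − 175/4 = 529/4.
Numerically: ≈ 132.25000.
(This is only a lower bound; the true E[α(G)] may be larger.)

E[α(G)] ≥ 529/4 ≈ 132.25000.


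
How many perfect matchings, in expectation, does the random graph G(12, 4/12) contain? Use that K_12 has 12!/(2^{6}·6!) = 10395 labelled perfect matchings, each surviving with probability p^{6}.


K_12 has 12!/(2^{6}·6!) = 10395 labelled perfect matchings.
For each such perfect matching H, let X_H = 1 if all 6 edges of H are present in G. Then P[X_H = 1] = p^{6} = (1/3)^{6} = 1/729.
By linearity of expectation: E[X] = Σ_H E[X_H] = 10395 · p^{6} = 10395 · 1/729 = 385/27.
Numerically: E[X] ≈ 14.26.

E[X] = 10395 · (1/3)^{6} = 385/27 ≈ 14.26.


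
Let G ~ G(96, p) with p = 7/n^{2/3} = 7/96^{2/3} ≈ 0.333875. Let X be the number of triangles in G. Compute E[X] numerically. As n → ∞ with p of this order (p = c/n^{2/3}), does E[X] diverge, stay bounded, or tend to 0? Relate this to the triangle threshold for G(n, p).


Number of potential triangles: C(96, 3) = 142880.
Each occurs with probability p³ ≈ (0.333875)³ ≈ 3.72178819e-02.
By linearity: E[X] = C(96, 3)·p³ ≈ 142880 · 3.72178819e-02 ≈ 5317.690972.
Since α = 2/3 < 1, p = c/n^{2/3} ≫ 1/n is above the triangle threshold p ~ 1/n. Asymptotically E[X] ~ (c³/6)·n^{3(1−α)} = (7³/6)·n^{1} → ∞; triangles are abundant w.h.p.

E[X] ≈ 5317.690972; in regime p = Θ(1/n^{2/3}) E[X] diverges (above the triangle threshold p ~ 1/n).


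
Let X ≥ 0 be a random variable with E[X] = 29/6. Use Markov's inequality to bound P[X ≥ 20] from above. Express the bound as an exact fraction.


μ = E[X] = 29/6, a = 20.
Markov: P[X ≥ 20] ≤ μ/a = (29/6)/20 = 29/120.
Numerically: ≈ 0.2417.
(Since a = 20 > μ = 4.8333, the bound 29/120 is < 1 and informative.)

P[X ≥ 20] ≤ 29/120 ≈ 0.2417.


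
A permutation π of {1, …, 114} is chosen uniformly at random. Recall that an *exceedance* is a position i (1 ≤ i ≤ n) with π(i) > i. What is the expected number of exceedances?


Write X = Σ_{i=1}^{114} X_i, where X_i = 1_{π(i) > i}.
For each fixed i, π(i) is uniform over {1, …, 114} (marginal of a uniform permutation), so P[π(i) > i] = (n − i)/n. Summing: Σ_{i=1}^{114} (n − i)/n = (0 + 1 + … + 113)/114 = 114(114 − 1)/(2·114) = (114 − 1)/2.
Hence E[X] = Σ_{i=1}^{114} (114 − i)/114 = 113/2 ≈ 56.5000.

E[X] = 113/2 = 56.5000.


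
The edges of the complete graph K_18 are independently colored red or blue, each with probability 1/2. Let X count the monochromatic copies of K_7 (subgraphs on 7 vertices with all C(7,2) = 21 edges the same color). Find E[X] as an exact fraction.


Let X = Σ_S X_S over the C(18, 7) = 31824 subsets S of size 7, where X_S = 1 if the K_7 on S is monochromatic.
For a fixed S, the K_7 on S has C(7, 2) = 21 edges. P[all 21 edges red] = (1/2)^21, and likewise for blue, so P[monochromatic] = 2·(1/2)^21 = 2^{1 − 21} = 1/1048576.
Summing: E[X] = C(18, 7) · 2^{1 − 21} = 31824 · 1/1048576 = 1989/65536.
Numerically: E[X] ≈ 0.03035.

E[X] = C(18,7)·2^(1−C(7,2)) = 1989/65536 ≈ 0.03035.


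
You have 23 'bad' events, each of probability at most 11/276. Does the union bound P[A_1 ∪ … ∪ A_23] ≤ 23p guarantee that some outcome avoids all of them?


Union bound: P[∪_{i=1}^{23} A_i] ≤ Σ_i P[A_i] ≤ 23·p = 23·(11/276) = 11/12.
Numerically: 11/12 ≈ 0.9167.
Is 11/12 < 1? YES.
Since P[∪ A_i] ≤ 11/12 < 1, the complement has P[∩ A_i^c] ≥ 1 − 11/12 = 1/12 > 0, so some outcome avoids every A_i.

23·p = 11/12 ≈ 0.9167; existence CERTIFIED by the union bound.


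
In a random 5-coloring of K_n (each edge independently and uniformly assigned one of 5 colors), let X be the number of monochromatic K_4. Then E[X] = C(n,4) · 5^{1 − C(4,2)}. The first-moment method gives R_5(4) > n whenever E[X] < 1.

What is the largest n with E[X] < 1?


We need C(n, 4) · 5^{1 − 6} < 1, i.e. C(n, 4) < 5^{6 − 1} = 3125.
Check values of n near the boundary:
  n = 16: C(16, 4) = 1820; 1820 < 3125? YES
  n = 17: C(17, 4) = 2380; 2380 < 3125? YES
  n = 18: C(18, 4) = 3060; 3060 < 3125? YES
  n = 19: C(19, 4) = 3876; 3876 < 3125? NO
  n = 20: C(20, 4) = 4845; 4845 < 3125? NO
The largest n with C(n, 4) < 3125 is n = 18 (where E[X] = 612/625 ≈ 0.979). Hence R_5(4) > 18, i.e. R_5(4) ≥ 19.

Largest n = 18; hence R_5(4) > 18.


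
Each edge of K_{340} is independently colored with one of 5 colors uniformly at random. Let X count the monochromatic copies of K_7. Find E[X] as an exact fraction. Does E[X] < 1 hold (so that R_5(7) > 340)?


E[X] = C(340, 7) · 5^{1 − 21} = 97932136940560 · 5^{−20} = 97932136940560/95367431640625.
As a reduced fraction: E[X] = 19586427388112/19073486328125 ≈ 1.02689.
Is E[X] < 1? NO.
Since E[X] ≥ 1, the first-moment bound is inconclusive at n = 340; it does NOT by itself certify R_5(7) > 340.

E[X] = 19586427388112/19073486328125 ≈ 1.02689; E[X] ≥ 1; first-moment method inconclusive here.


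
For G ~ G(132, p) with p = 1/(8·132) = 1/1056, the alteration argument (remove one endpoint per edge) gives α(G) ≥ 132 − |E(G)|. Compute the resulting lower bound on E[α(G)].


E[|E(G)|] = C(132, 2)·p = 8646 · (1/1056) = 131/16.
E[α(G)] ≥ n − E[|E(G)|] = 132 − 131/16 = 1981/16.
Numerically: ≈ 123.812.
(This is only a lower bound; the true E[α(G)] may be larger.)

E[α(G)] ≥ 1981/16 ≈ 123.812.


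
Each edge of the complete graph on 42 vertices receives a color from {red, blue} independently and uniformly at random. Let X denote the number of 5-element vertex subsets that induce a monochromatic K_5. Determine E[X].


Let X = Σ_S X_S over the C(42, 5) = 850668 subsets S of size 5, where X_S = 1 if the K_5 on S is monochromatic.
For a fixed S, the K_5 on S has C(5, 2) = 10 edges. P[all 10 edges red] = (1/2)^10, and likewise for blue, so P[monochromatic] = 2·(1/2)^10 = 2^{1 − 10} = 1/512.
By linearity of expectation: E[X] = C(42, 5) · 2^{1 − 10} = 850668 · 1/512 = 212667/128.
Numerically: E[X] ≈ 1661.46094.

E[X] = C(42,5)·2^(1−C(5,2)) = 212667/128 ≈ 1661.46094.


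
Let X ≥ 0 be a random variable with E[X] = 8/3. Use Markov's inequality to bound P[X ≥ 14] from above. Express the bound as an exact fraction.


μ = E[X] = 8/3, a = 14.
Markov: P[X ≥ 14] ≤ μ/a = (8/3)/14 = 4/21.
Numerically: ≈ 0.1905.
(Since a = 14 > μ = 2.6667, the bound 4/21 is < 1 and informative.)

P[X ≥ 14] ≤ 4/21 ≈ 0.1905.


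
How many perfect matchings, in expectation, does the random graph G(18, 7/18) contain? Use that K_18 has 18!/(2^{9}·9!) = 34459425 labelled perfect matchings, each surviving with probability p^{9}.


K_18 has 18!/(2^{9}·9!) = 34459425 labelled perfect matchings.
For each such perfect matching H, let X_H = 1 if all 9 edges of H are present in G. Then P[X_H = 1] = p^{9} = (7/18)^{9} = 40353607/198359290368.
By linearity of expectation: E[X] = Σ_H E[X_H] = 34459425 · p^{9} = 34459425 · 40353607/198359290368 = 17167433257975/2448880128.
Numerically: E[X] ≈ 7010.32.

E[X] = 34459425 · (7/18)^{9} = 17167433257975/2448880128 ≈ 7010.32.


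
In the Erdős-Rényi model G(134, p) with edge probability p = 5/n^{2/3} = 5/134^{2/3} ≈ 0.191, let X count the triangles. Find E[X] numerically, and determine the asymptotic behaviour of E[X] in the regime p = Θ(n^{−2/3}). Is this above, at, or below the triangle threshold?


Number of potential triangles: C(134, 3) = 392084.
Each occurs with probability p³ ≈ (0.191)³ ≈ 6.96146e-03.
By linearity: E[X] = C(134, 3)·p³ ≈ 392084 · 6.96146e-03 ≈ 2729.478.
Since α = 2/3 < 1, p = c/n^{2/3} ≫ 1/n is above the triangle threshold p ~ 1/n. Asymptotically E[X] ~ (c³/6)·n^{3(1−α)} = (5³/6)·n^{1} → ∞; triangles are abundant w.h.p.

E[X] ≈ 2729.478; in regime p = Θ(1/n^{2/3}) E[X] diverges (above the triangle threshold p ~ 1/n).


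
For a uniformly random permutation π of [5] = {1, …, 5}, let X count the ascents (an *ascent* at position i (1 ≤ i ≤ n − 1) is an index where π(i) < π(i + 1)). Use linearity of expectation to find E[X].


Write X = Σ X_I over i = 1, …, 4, with X_I the indicator of one ascent.
There are 4 indicators.
For each fixed i, the pair (π(i), π(i+1)) is a uniformly random ordered pair of distinct values from {1, …, 5}; by symmetry P[π(i) < π(i+1)] = 1/2.
By linearity: E[X] = 4 · (1/2) = (5 − 1) · (1/2) = 2 ≈ 2.0000.

E[X] = 2 = 2.0000.


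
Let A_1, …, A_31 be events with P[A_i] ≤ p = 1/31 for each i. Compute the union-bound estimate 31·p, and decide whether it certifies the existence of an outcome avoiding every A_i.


Union bound: P[∪_{i=1}^{31} A_i] ≤ Σ_i P[A_i] ≤ 31·p = 31·(1/31) = 1.
Numerically: 1 ≈ 1.0000.
Is 1 < 1? NO.
Since the bound 1 is ≥ 1, the union bound is uninformative here; it does NOT by itself certify existence.

31·p = 1 ≈ 1.0000; existence NOT certified by the union bound.


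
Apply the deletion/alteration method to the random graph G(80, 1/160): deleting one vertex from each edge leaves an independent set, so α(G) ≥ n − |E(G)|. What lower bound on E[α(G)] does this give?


E[|E(G)|] = C(80, 2)·p = 3160 · (1/160) = 79/4.
E[α(G)] ≥ n − E[|E(G)|] = 80 − 79/4 = 241/4.
Numerically: ≈ 60.250.
(This is only a lower bound; the true E[α(G)] may be larger.)

E[α(G)] ≥ 241/4 ≈ 60.250.


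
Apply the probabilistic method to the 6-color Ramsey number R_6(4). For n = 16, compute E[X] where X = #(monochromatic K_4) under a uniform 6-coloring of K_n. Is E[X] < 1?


E[X] = C(16, 4) · 6^{1 − 6} = 1820 · 6^{−5} = 1820/7776.
As a reduced fraction: E[X] = 455/1944 ≈ 0.2341.
Is E[X] < 1? YES.
Since E[X] < 1, there exists a 6-coloring of K_{16} with no monochromatic K_4; hence R_6(4) > 16.

E[X] = 455/1944 ≈ 0.2341; E[X] < 1, so R_6(4) > 16.


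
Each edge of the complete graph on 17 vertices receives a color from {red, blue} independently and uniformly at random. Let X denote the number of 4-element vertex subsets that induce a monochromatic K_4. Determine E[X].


Let X = Σ_S X_S over the C(17, 4) = 2380 subsets S of size 4, where X_S = 1 if the K_4 on S is monochromatic.
For a fixed S, the K_4 on S has C(4, 2) = 6 edges. P[all 6 edges red] = (1/2)^6, and likewise for blue, so P[monochromatic] = 2·(1/2)^6 = 2^{1 − 6} = 1/32.
Summing: E[X] = C(17, 4) · 2^{1 − 6} = 2380 · 1/32 = 595/8.
Numerically: E[X] ≈ 74.375.

E[X] = C(17,4)·2^(1−C(4,2)) = 595/8 ≈ 74.375.


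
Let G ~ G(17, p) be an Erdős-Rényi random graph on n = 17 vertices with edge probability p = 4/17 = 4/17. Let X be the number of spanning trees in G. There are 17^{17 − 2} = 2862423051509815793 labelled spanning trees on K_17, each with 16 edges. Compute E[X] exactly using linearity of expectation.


K_17 has 17^{17 − 2} = 2862423051509815793 labelled spanning trees.
For each such spanning tree H, let X_H = 1 if all 16 edges of H are present in G. Then P[X_H = 1] = p^{16} = (4/17)^{16} = 4294967296/48661191875666868481.
By linearity of expectation: E[X] = Σ_H E[X_H] = 2862423051509815793 · p^{16} = 2862423051509815793 · 4294967296/48661191875666868481 = 4294967296/17.
Numerically: E[X] ≈ 2.5265e+08.

E[X] = 2862423051509815793 · (4/17)^{16} = 4294967296/17 ≈ 2.5265e+08.


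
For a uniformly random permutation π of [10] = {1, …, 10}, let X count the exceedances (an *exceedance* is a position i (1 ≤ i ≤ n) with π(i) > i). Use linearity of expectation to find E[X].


Write X = Σ_{i=1}^{10} X_i, where X_i = 1_{π(i) > i}.
For each fixed i, π(i) is uniform over {1, …, 10} (marginal of a uniform permutation), so P[π(i) > i] = (n − i)/n. Summing: Σ_{i=1}^{10} (n − i)/n = (0 + 1 + … + 9)/10 = 10(10 − 1)/(2·10) = (10 − 1)/2.
Hence E[X] = Σ_{i=1}^{10} (10 − i)/10 = 9/2 ≈ 4.500.

E[X] = 9/2 = 4.500.


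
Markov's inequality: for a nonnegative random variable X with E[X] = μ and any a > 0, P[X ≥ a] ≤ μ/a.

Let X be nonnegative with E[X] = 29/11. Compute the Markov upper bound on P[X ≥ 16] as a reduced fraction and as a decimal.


μ = E[X] = 29/11, a = 16.
Markov: P[X ≥ 16] ≤ μ/a = (29/11)/16 = 29/176.
Numerically: ≈ 0.1648.
(Since a = 16 > μ = 2.6364, the bound 29/176 is < 1 and informative.)

P[X ≥ 16] ≤ 29/176 ≈ 0.1648.


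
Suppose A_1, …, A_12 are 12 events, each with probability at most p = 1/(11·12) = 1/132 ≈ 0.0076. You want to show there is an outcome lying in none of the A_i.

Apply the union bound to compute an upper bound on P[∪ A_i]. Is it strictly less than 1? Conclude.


Union bound: P[∪_{i=1}^{12} A_i] ≤ Σ_i P[A_i] ≤ 12·p = 12·(1/132) = 1/11.
Numerically: 1/11 ≈ 0.0909.
Is 1/11 < 1? YES.
Since P[∪ A_i] ≤ 1/11 < 1, the complement has P[∩ A_i^c] ≥ 1 − 1/11 = 10/11 > 0, so some outcome avoids every A_i.

12·p = 1/11 ≈ 0.0909; existence CERTIFIED by the union bound.


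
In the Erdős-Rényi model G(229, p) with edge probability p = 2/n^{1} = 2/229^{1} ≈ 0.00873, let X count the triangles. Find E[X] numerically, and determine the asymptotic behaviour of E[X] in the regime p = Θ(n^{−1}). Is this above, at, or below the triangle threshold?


Number of potential triangles: C(229, 3) = 1975354.
Each occurs with probability p³ ≈ (0.00873)³ ≈ 6.66168e-07.
By linearity: E[X] = C(229, 3)·p³ ≈ 1975354 · 6.66168e-07 ≈ 1.316.
Here α = 1, so p = 2/n is exactly at the triangle threshold p ~ 1/n. Asymptotically E[X] → c³/6 = 2³/6 = 4/3 ≈ 1.333, a bounded constant. In this regime the triangle count is asymptotically Poisson(c³/6).

E[X] ≈ 1.316; in regime p = Θ(1/n^{1}) E[X] stays bounded (at the triangle threshold p ~ 1/n).


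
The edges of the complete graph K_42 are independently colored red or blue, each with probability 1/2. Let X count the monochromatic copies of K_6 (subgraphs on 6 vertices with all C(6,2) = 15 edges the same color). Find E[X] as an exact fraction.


Let X = Σ_S X_S over the C(42, 6) = 5245786 subsets S of size 6, where X_S = 1 if the K_6 on S is monochromatic.
For a fixed S, the K_6 on S has C(6, 2) = 15 edges. P[all 15 edges red] = (1/2)^15, and likewise for blue, so P[monochromatic] = 2·(1/2)^15 = 2^{1 − 15} = 1/16384.
By linearity: E[X] = C(42, 6) · 2^{1 − 15} = 5245786 · 1/16384 = 2622893/8192.
Numerically: E[X] ≈ 320.177368.

E[X] = C(42,6)·2^(1−C(6,2)) = 2622893/8192 ≈ 320.177368.


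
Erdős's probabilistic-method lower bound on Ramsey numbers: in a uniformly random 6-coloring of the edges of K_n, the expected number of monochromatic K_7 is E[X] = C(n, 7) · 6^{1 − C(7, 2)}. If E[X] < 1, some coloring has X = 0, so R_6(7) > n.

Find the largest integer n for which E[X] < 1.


We need C(n, 7) · 6^{1 − 21} < 1, i.e. C(n, 7) < 6^{21 − 1} = 3656158440062976.
Check values of n near the boundary:
  n = 566: C(566, 7) = 3557206237959440; 3557206237959440 < 3656158440062976? YES
  n = 567: C(567, 7) = 3601671315933933; 3601671315933933 < 3656158440062976? YES
  n = 568: C(568, 7) = 3646611956239704; 3646611956239704 < 3656158440062976? YES
  n = 569: C(569, 7) = 3692032389858348; 3692032389858348 < 3656158440062976? NO
  n = 570: C(570, 7) = 3737936877831720; 3737936877831720 < 3656158440062976? NO
  n = 571: C(571, 7) = 3784329711421830; 3784329711421830 < 3656158440062976? NO
The largest n with C(n, 7) < 3656158440062976 is n = 568 (where E[X] = 16882462760369/16926659444736 ≈ 0.99739). Hence R_6(7) > 568, i.e. R_6(7) ≥ 569.

Largest n = 568; hence R_6(7) > 568.


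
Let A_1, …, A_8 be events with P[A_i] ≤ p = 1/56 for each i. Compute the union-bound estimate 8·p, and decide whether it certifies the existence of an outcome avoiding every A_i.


Union bound: P[∪_{i=1}^{8} A_i] ≤ Σ_i P[A_i] ≤ 8·p = 8·(1/56) = 1/7.
Numerically: 1/7 ≈ 0.143.
Is 1/7 < 1? YES.
Since P[∪ A_i] ≤ 1/7 < 1, the complement has P[∩ A_i^c] ≥ 1 − 1/7 = 6/7 > 0, so some outcome avoids every A_i.

8·p = 1/7 ≈ 0.143; existence CERTIFIED by the union bound.


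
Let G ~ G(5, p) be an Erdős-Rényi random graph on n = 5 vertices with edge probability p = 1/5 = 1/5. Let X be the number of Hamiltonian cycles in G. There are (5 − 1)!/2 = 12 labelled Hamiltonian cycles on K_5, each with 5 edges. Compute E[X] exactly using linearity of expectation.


K_5 has (5 − 1)!/2 = 12 labelled Hamiltonian cycles.
For each such Hamiltonian cycle H, let X_H = 1 if all 5 edges of H are present in G. Then P[X_H = 1] = p^{5} = (1/5)^{5} = 1/3125.
Summing the indicators: E[X] = Σ_H E[X_H] = 12 · p^{5} = 12 · 1/3125 = 12/3125.
Numerically: E[X] ≈ 0.00384.

E[X] = 12 · (1/5)^{5} = 12/3125 ≈ 0.00384.


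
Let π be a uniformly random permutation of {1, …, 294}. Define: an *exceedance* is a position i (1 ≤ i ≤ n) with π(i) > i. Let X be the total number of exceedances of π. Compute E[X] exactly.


Write X = Σ_{i=1}^{294} X_i, where X_i = 1_{π(i) > i}.
For each fixed i, π(i) is uniform over {1, …, 294} (marginal of a uniform permutation), so P[π(i) > i] = (n − i)/n. Summing: Σ_{i=1}^{294} (n − i)/n = (0 + 1 + … + 293)/294 = 294(294 − 1)/(2·294) = (294 − 1)/2.
Hence E[X] = Σ_{i=1}^{294} (294 − i)/294 = 293/2 ≈ 146.500.

E[X] = 293/2 = 146.500.


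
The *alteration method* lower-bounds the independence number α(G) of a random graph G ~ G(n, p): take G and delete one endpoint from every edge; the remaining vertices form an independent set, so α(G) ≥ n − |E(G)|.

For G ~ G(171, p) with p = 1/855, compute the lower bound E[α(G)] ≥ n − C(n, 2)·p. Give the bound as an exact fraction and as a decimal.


E[|E(G)|] = C(171, 2)·p = 14535 · (1/855) = 17.
E[α(G)] ≥ n − E[|E(G)|] = 171 − 17 = 154.
Numerically: ≈ 154.000.
(This is only a lower bound; the true E[α(G)] may be larger.)

E[α(G)] ≥ 154 ≈ 154.000.


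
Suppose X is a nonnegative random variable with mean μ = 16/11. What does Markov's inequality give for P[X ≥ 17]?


μ = E[X] = 16/11, a = 17.
Markov: P[X ≥ 17] ≤ μ/a = (16/11)/17 = 16/187.
Numerically: ≈ 0.086.
(Since a = 17 > μ = 1.455, the bound 16/187 is < 1 and informative.)

P[X ≥ 17] ≤ 16/187 ≈ 0.086.


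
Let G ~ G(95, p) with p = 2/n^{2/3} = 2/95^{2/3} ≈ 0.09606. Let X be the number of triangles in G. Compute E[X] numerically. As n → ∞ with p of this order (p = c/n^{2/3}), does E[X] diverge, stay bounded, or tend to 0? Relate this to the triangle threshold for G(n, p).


Number of potential triangles: C(95, 3) = 138415.
Each occurs with probability p³ ≈ (0.09606)³ ≈ 8.864266e-04.
By linearity: E[X] = C(95, 3)·p³ ≈ 138415 · 8.864266e-04 ≈ 122.6947.
Since α = 2/3 < 1, p = c/n^{2/3} ≫ 1/n is above the triangle threshold p ~ 1/n. Asymptotically E[X] ~ (c³/6)·n^{3(1−α)} = (2³/6)·n^{1} → ∞; triangles are abundant w.h.p.

E[X] ≈ 122.6947; in regime p = Θ(1/n^{2/3}) E[X] diverges (above the triangle threshold p ~ 1/n).


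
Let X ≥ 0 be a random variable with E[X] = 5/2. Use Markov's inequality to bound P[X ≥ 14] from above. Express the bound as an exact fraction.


μ = E[X] = 5/2, a = 14.
Markov: P[X ≥ 14] ≤ μ/a = (5/2)/14 = 5/28.
Numerically: ≈ 0.179.
(Since a = 14 > μ = 2.500, the bound 5/28 is < 1 and informative.)

P[X ≥ 14] ≤ 5/28 ≈ 0.179.


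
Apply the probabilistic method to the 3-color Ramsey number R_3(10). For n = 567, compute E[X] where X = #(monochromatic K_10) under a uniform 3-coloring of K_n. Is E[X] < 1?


E[X] = C(567, 10) · 3^{1 − 45} = 873787071273467749398 · 3^{−44} = 873787071273467749398/984770902183611232881.
As a reduced fraction: E[X] = 10787494707079848758/12157665459056928801 ≈ 0.887.
Is E[X] < 1? YES.
Since E[X] < 1, there exists a 3-coloring of K_{567} with no monochromatic K_10; hence R_3(10) > 567.

E[X] = 10787494707079848758/12157665459056928801 ≈ 0.887; E[X] < 1, so R_3(10) > 567.


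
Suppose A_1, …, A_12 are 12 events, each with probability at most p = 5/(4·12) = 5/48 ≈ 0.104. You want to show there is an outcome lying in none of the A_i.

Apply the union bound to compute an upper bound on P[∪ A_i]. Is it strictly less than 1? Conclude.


Union bound: P[∪_{i=1}^{12} A_i] ≤ Σ_i P[A_i] ≤ 12·p = 12·(5/48) = 5/4.
Numerically: 5/4 ≈ 1.250.
Is 5/4 < 1? NO.
Since the bound 5/4 is ≥ 1, the union bound is uninformative here; it does NOT by itself certify existence.

12·p = 5/4 ≈ 1.250; existence NOT certified by the union bound.


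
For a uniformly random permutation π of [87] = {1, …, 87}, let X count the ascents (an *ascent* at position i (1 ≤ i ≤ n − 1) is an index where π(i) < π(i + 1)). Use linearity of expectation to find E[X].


Write X = Σ X_I over i = 1, …, 86, with X_I the indicator of one ascent.
There are 86 indicators.
For each fixed i, the pair (π(i), π(i+1)) is a uniformly random ordered pair of distinct values from {1, …, 87}; by symmetry P[π(i) < π(i+1)] = 1/2.
By linearity: E[X] = 86 · (1/2) = (87 − 1) · (1/2) = 43 ≈ 43.000.

E[X] = 43 = 43.000.


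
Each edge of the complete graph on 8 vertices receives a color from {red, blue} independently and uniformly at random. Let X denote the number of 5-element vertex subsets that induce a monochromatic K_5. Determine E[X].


Let X = Σ_S X_S over the C(8, 5) = 56 subsets S of size 5, where X_S = 1 if the K_5 on S is monochromatic.
For a fixed S, the K_5 on S has C(5, 2) = 10 edges. P[all 10 edges red] = (1/2)^10, and likewise for blue, so P[monochromatic] = 2·(1/2)^10 = 2^{1 − 10} = 1/512.
By linearity: E[X] = C(8, 5) · 2^{1 − 10} = 56 · 1/512 = 7/64.
Numerically: E[X] ≈ 0.1094.

E[X] = C(8,5)·2^(1−C(5,2)) = 7/64 ≈ 0.1094.


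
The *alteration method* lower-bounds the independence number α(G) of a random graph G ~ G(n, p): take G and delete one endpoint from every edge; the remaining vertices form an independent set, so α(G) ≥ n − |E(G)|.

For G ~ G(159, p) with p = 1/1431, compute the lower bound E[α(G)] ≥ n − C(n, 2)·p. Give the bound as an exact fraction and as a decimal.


E[|E(G)|] = C(159, 2)·p = 12561 · (1/1431) = 79/9.
E[α(G)] ≥ n − E[|E(G)|] = 159 − 79/9 = 1352/9.
Numerically: ≈ 150.222222.
(This is only a lower bound; the true E[α(G)] may be larger.)

E[α(G)] ≥ 1352/9 ≈ 150.222222.


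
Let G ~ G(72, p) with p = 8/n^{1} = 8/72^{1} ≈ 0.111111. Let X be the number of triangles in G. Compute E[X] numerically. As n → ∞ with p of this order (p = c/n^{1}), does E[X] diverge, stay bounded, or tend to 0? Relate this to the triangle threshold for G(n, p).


Number of potential triangles: C(72, 3) = 59640.
Each occurs with probability p³ ≈ (0.111111)³ ≈ 1.37174211e-03.
By linearity: E[X] = C(72, 3)·p³ ≈ 59640 · 1.37174211e-03 ≈ 81.810700.
Here α = 1, so p = 8/n is exactly at the triangle threshold p ~ 1/n. Asymptotically E[X] → c³/6 = 8³/6 = 256/3 ≈ 85.333333, a bounded constant. In this regime the triangle count is asymptotically Poisson(c³/6).

E[X] ≈ 81.810700; in regime p = Θ(1/n^{1}) E[X] stays bounded (at the triangle threshold p ~ 1/n).


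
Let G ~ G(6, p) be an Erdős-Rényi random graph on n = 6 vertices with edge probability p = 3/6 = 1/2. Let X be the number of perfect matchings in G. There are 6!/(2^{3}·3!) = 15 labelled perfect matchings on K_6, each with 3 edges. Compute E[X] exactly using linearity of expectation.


K_6 has 6!/(2^{3}·3!) = 15 labelled perfect matchings.
For each such perfect matching H, let X_H = 1 if all 3 edges of H are present in G. Then P[X_H = 1] = p^{3} = (1/2)^{3} = 1/8.
By linearity: E[X] = Σ_H E[X_H] = 15 · p^{3} = 15 · 1/8 = 15/8.
Numerically: E[X] ≈ 1.875.

E[X] = 15 · (1/2)^{3} = 15/8 ≈ 1.875.
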